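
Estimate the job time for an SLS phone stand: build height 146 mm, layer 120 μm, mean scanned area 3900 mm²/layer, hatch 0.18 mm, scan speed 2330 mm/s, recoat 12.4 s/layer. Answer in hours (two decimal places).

Layer count = ceil(146 / 0.12) = 1217.
Hatch length per layer = 3900 / 0.18 = 21666.7 mm.
Per-layer scan time = 21666.7 / 2330, so 9.299 s.
Per-layer time: 9.299 + 12.4 → 21.699 s.
Build time = 1217 × 21.699 = 26407.683 s = 7.34 hours.

7.34 hours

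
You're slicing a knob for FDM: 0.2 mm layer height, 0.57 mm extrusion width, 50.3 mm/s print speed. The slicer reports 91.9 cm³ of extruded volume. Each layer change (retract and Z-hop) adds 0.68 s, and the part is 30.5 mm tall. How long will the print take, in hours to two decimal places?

Line area = 0.2 × 0.57, so 0.114 mm².
Path length: 91900 mm³ / 0.114 mm² → 806140.4 mm.
Print-move time = 806140.4 / 50.3, so 16026.6 s.
Number of layers: 30.5 / 0.2 → 153 (rounded up).
Non-print overhead: 153 × 0.68 → 104.04 s.
Altogether 16026.6 + 104.04 = 16130.64 s, i.e. 4.48 hours.

4.48 hours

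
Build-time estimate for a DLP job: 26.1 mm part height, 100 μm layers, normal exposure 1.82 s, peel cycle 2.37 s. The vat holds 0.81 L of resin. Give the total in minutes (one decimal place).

18.2 minutes

Number of layers: 26.1 / 0.1 → 261 (rounded up).
Each layer takes = 1.82 + 2.37 = 4.19 s.
Total = 261 × 4.19 = 1093.59 s = 18.2 minutes.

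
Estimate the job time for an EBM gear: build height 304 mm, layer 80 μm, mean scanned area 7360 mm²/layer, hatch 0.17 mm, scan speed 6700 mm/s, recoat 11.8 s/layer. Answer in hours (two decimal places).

19.28 hours

Number of layers: 304 / 0.08 → 3800 (rounded up).
Per-layer scan distance = 7360 / 0.17 = 43294.1 mm.
Beam time per layer: 43294.1 / 6700 → 6.4618 s.
Per-layer time: 6.4618 + 11.8 → 18.2618 s.
3800 layers × 18.2618 s/layer = 69394.84 s, i.e. 19.28 hours.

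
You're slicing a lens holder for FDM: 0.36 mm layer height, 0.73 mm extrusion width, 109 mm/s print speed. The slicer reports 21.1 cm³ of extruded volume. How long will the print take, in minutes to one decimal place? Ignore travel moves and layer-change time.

12.3 minutes

Extrusion cross-section = 0.36 × 0.73, so 0.2628 mm².
Total extruded path = 21100/0.2628 = 80289.2 mm.
Print-move time = 80289.2 / 109 = 736.6 s.
In the requested units: 736.6 s = 12.3 minutes.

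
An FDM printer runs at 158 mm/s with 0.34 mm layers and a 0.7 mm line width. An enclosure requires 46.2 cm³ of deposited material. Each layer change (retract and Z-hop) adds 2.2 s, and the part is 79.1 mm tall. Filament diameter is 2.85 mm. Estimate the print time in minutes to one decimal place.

Line area = 0.34 × 0.7 = 0.238 mm².
Total extruded path = 46200/0.238 = 194117.6 mm.
Extrusion time: 194117.6 / 158 → 1228.6 s.
Number of layers: 79.1 / 0.34 → 233 (rounded up).
Layer-change overhead = 233 × 2.2, so 512.6 s.
Altogether 1228.6 + 512.6 = 1741.2 s, i.e. 29.0 minutes.

29.0 minutes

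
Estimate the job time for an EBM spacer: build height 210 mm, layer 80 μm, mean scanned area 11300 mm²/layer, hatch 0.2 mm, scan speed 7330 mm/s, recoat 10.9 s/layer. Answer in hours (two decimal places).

13.57 hours

Layer count = ceil(210 / 0.08) = 2625.
Scan path per layer: 11300 / 0.2 → 56500 mm.
Per-layer scan time = 56500 / 7330, so 7.708 s.
Time per layer: 7.708 + 10.9 → 18.608 s.
Build time = 2625 × 18.608 = 48846 s = 13.57 hours.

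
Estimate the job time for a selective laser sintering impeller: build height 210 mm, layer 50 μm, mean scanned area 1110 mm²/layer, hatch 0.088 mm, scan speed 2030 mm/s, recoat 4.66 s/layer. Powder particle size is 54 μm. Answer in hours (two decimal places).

Layer count = ceil(210 / 0.05) = 4200.
Hatch length per layer: 1110 / 0.088 → 12613.6 mm.
Scan time per layer = 12613.6 / 2030, so 6.2136 s.
Layer cycle = 6.2136 + 4.66, so 10.8736 s.
Total: 4200 × 10.8736 s = 45669.12 s → 12.69 hours.

12.69 hours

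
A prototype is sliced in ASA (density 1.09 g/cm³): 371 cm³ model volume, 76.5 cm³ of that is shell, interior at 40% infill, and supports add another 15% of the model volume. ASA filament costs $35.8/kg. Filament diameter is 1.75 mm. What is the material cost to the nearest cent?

$9.75

Interior volume = 371 − 76.5 = 294.5 cm³.
Infill volume = 0.40 × 294.5 = 117.8 cm³.
Support = 0.15 × 371, so 55.65 cm³.
Total extruded: 76.5 + 117.8 + 55.65 → 249.95 cm³.
Mass = 249.95 × 1.09, so 272.4455 g.
At $35.8/kg: 272.4455/1000 × 35.8 = $9.75.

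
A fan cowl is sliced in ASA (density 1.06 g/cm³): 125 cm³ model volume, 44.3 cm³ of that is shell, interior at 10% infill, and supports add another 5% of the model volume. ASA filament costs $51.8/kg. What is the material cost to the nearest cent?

$3.22

Volume inside the shell: 125 − 44.3 → 80.7 cm³.
Deposited infill: 0.10 × 80.7 → 8.07 cm³.
Support = 0.05 × 125 = 6.25 cm³.
Deposited volume = 44.3 + 8.07 + 6.25, so 58.62 cm³.
Mass = 58.62 × 1.06 = 62.1372 g.
Cost = 62.1372 g / 1000 × $51.8/kg = $3.22.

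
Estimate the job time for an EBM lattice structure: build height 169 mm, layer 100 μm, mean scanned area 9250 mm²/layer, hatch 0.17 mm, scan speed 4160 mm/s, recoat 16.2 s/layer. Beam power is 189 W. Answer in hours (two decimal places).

Number of layers: 169 / 0.1 → 1690 (rounded up).
Per-layer scan distance: 9250 / 0.17 → 54411.8 mm.
Scan time per layer = 54411.8 / 4160 = 13.0798 s.
Time per layer = 13.0798 + 16.2, so 29.2798 s.
1690 layers × 29.2798 s/layer = 49482.862 s, i.e. 13.75 hours.

13.75 hours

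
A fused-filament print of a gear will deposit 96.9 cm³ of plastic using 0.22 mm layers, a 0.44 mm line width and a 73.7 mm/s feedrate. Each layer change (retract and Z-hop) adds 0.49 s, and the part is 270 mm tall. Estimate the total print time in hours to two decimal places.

Bead cross-section: 0.22 × 0.44 → 0.0968 mm².
Total extruded path = 96900/0.0968 = 1001033.1 mm.
Time extruding = 1001033.1 / 73.7 = 13582.5 s.
Layer count = ceil(270 / 0.22) = 1228.
Layer-change overhead = 1228 × 0.49 = 601.72 s.
Total = 13582.5 + 601.72 = 14184.22 s = 3.94 hours.

3.94 hours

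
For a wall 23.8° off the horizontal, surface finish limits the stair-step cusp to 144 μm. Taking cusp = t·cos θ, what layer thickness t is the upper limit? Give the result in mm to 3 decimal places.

0.157 mm

cos(23.8°) = 0.9150; t_max = 0.144/0.9150 = 0.157 mm.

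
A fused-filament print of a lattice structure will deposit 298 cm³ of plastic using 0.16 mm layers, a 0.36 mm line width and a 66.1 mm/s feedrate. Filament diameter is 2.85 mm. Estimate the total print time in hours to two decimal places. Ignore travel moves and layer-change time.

Extrusion cross-section: 0.16 × 0.36 → 0.0576 mm².
Path length: 298000 mm³ / 0.0576 mm² → 5173611.1 mm.
Print-move time: 5173611.1 / 66.1 → 78269.5 s.
78269.5 s = 21.74 hours.

21.74 hours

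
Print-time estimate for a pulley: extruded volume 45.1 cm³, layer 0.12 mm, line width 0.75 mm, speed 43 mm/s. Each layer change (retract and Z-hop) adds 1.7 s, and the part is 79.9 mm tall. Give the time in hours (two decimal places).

3.55 hours

Bead cross-section = 0.12 × 0.75, so 0.09 mm².
Total extruded path = 45100/0.09 = 501111.1 mm.
Extrusion time: 501111.1 / 43 → 11653.7 s.
Number of layers: 79.9 / 0.12 → 666 (rounded up).
Non-print overhead = 666 × 1.7 = 1132.2 s.
Altogether 11653.7 + 1132.2 = 12785.9 s, i.e. 3.55 hours.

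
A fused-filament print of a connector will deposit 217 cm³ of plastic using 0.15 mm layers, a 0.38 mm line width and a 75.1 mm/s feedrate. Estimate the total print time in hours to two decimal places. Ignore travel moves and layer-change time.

14.08 hours

Line area = 0.15 × 0.38 = 0.057 mm².
Total extruded path = 217000/0.057 = 3807017.5 mm.
Print-move time: 3807017.5 / 75.1 → 50692.6 s.
In the requested units: 50692.6 s = 14.08 hours.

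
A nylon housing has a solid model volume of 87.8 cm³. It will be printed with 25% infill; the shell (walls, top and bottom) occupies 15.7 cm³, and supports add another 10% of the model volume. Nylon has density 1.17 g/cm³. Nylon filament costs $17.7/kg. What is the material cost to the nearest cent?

$0.88

Infill region = 87.8 − 15.7, so 72.1 cm³.
Deposited infill = 0.25 × 72.1 = 18.025 cm³.
Support = 0.10 × 87.8, so 8.78 cm³.
Deposited volume = 15.7 + 18.025 + 8.78 = 42.505 cm³.
Mass = 42.505 × 1.17, so 49.73085 g.
Cost = 49.73085 g / 1000 × $17.7/kg = $0.88.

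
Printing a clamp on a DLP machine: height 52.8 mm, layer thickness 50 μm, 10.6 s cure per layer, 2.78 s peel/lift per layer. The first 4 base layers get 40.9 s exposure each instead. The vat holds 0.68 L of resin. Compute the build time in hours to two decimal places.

Number of layers: 52.8 / 0.05 → 1056 (rounded up).
Bottom layers = 4 × (40.9 + 2.78), so 174.72 s.
Regular layers = 1052 × (10.6 + 2.78), so 14075.76 s.
Total = 174.72 + 14075.76 = 14250.48 s = 3.96 hours.

3.96 hours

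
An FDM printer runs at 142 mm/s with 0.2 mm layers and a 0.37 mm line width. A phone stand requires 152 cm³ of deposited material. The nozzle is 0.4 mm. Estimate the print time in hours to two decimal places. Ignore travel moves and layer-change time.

4.02 hours

Extrusion cross-section: 0.2 × 0.37 → 0.074 mm².
Total extruded path = 152000/0.074 = 2054054.1 mm.
Time extruding = 2054054.1 / 142 = 14465.2 s.
That's 14465.2 s → 4.02 hours.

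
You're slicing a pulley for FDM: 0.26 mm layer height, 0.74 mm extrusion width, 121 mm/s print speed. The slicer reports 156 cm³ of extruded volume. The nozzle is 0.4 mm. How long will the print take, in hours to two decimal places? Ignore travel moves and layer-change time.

1.86 hours

Bead cross-section = 0.26 × 0.74, so 0.1924 mm².
Toolpath length = 156 cm³ / 0.1924 mm² = 156000 / 0.1924 = 810810.8 mm.
Extrusion time = 810810.8 / 121, so 6700.9 s.
That's 6700.9 s → 1.86 hours.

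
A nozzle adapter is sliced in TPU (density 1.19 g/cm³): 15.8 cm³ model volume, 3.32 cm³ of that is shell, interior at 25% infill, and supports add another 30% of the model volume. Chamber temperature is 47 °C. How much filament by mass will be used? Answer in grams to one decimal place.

13.3 g

Infill region = 15.8 − 3.32, so 12.48 cm³.
Deposited infill: 0.25 × 12.48 → 3.12 cm³.
Support = 0.30 × 15.8 = 4.74 cm³.
Total printed volume: 3.32 + 3.12 + 4.74 → 11.18 cm³.
Mass = 11.18 × 1.19 = 13.3042 g.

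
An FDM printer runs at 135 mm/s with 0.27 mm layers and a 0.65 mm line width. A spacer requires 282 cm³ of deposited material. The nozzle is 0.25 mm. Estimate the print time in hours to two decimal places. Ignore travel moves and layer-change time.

3.31 hours

Line area = 0.27 × 0.65 = 0.1755 mm².
Toolpath length = 282 cm³ / 0.1755 mm² = 282000 / 0.1755 = 1606837.6 mm.
Time extruding = 1606837.6 / 135, so 11902.5 s.
That's 11902.5 s → 3.31 hours.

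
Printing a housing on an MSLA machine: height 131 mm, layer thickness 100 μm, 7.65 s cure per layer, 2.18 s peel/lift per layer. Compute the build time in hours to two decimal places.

3.58 hours

Layer count = ceil(131 / 0.1) = 1310.
Per-layer time = 7.65 + 2.18, so 9.83 s.
Total = 1310 × 9.83 = 12877.3 s = 3.58 hours.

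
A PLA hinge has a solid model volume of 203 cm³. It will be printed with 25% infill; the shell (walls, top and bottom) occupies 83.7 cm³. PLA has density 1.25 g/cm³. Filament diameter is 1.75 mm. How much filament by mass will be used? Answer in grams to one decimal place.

141.9 g

Infill region: 203 − 83.7 → 119.3 cm³.
Infill volume: 0.25 × 119.3 → 29.825 cm³.
Total extruded = 83.7 + 29.825, so 113.525 cm³.
Mass = 113.525 × 1.25, so 141.90625 g.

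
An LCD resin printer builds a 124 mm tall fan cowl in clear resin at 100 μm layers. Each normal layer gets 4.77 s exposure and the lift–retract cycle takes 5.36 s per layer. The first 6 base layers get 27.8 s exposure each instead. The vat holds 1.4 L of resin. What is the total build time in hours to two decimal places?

Number of layers: 124 / 0.1 → 1240 (rounded up).
Burn-in layers = 6 × (27.8 + 5.36) = 198.96 s.
Normal layers: 1234 × (4.77 + 5.36) → 12500.42 s.
Total = 198.96 + 12500.42 = 12699.38 s = 3.53 hours.

3.53 hours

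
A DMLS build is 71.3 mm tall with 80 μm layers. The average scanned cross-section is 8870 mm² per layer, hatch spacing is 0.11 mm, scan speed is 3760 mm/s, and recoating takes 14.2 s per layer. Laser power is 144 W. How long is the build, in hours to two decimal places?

Layer count = ceil(71.3 / 0.08) = 892.
Per-layer scan distance = 8870 / 0.11, so 80636.4 mm.
Scan time per layer = 80636.4 / 3760, so 21.4459 s.
Time per layer = 21.4459 + 14.2 = 35.6459 s.
Total: 892 × 35.6459 s = 31796.1428 s → 8.83 hours.

8.83 hours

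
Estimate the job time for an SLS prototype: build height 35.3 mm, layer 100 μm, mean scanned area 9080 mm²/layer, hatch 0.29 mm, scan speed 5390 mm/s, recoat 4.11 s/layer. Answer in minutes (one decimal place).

58.4 minutes

Number of layers: 35.3 / 0.1 → 353 (rounded up).
Hatch length per layer: 9080 / 0.29 → 31310.3 mm.
Per-layer scan time: 31310.3 / 5390 → 5.809 s.
Per-layer time = 5.809 + 4.11 = 9.919 s.
Build time = 353 × 9.919 = 3501.407 s = 58.4 minutes.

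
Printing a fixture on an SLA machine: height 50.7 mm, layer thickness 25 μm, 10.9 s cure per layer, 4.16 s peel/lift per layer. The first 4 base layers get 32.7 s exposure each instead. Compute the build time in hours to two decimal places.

8.51 hours

Number of layers: 50.7 / 0.025 → 2028 (rounded up).
Burn-in layers = 4 × (32.7 + 4.16) = 147.44 s.
Remaining layers = 2024 × (10.9 + 4.16) = 30481.44 s.
Sum: 147.44 + 30481.44 = 30628.88 s → 8.51 hours.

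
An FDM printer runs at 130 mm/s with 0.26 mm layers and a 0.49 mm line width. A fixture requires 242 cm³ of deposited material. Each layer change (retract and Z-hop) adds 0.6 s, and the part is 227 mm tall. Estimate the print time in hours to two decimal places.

4.20 hours

Extrusion cross-section = 0.26 × 0.49 = 0.1274 mm².
Total extruded path = 242000/0.1274 = 1899529 mm.
Time extruding = 1899529 / 130 = 14611.8 s.
Number of layers: 227 / 0.26 → 874 (rounded up).
Non-print overhead = 874 × 0.6 = 524.4 s.
Altogether 14611.8 + 524.4 = 15136.2 s, i.e. 4.20 hours.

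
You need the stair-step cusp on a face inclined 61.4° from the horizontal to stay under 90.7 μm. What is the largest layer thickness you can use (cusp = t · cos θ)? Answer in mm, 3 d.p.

cos(61.4°) = 0.4787; t_max = 0.0907/0.4787 = 0.189 mm.

0.189 mm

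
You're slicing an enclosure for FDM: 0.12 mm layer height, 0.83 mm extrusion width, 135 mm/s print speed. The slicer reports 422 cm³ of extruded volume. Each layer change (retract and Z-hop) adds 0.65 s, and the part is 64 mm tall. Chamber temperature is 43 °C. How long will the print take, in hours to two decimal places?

8.81 hours

Bead cross-section = 0.12 × 0.83, so 0.0996 mm².
Total extruded path = 422000/0.0996 = 4236947.8 mm.
Extrusion time = 4236947.8 / 135, so 31384.8 s.
Number of layers: 64 / 0.12 → 534 (rounded up).
Layer-change overhead: 534 × 0.65 → 347.1 s.
Altogether 31384.8 + 347.1 = 31731.9 s, i.e. 8.81 hours.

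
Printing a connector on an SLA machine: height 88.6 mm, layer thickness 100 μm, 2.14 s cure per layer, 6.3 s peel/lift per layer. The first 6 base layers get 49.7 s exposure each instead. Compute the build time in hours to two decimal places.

2.16 hours

Number of layers: 88.6 / 0.1 → 886 (rounded up).
Bottom layers = 6 × (49.7 + 6.3) = 336 s.
Regular layers = 880 × (2.14 + 6.3), so 7427.2 s.
Sum: 336 + 7427.2 = 7763.2 s → 2.16 hours.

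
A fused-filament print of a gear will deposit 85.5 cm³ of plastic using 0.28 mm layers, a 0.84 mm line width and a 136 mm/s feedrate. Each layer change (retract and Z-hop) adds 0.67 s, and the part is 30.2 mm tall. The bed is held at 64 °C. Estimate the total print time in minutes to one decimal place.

Line area = 0.28 × 0.84, so 0.2352 mm².
Total extruded path = 85500/0.2352 = 363520.4 mm.
Time extruding: 363520.4 / 136 → 2672.9 s.
Layer count = ceil(30.2 / 0.28) = 108.
Layer-change overhead = 108 × 0.67 = 72.36 s.
Total = 2672.9 + 72.36 = 2745.26 s = 45.8 minutes.

45.8 minutes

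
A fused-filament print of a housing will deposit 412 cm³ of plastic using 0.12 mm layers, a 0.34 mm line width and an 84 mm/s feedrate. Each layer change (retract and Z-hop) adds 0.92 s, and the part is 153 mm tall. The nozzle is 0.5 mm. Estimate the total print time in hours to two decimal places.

Bead cross-section = 0.12 × 0.34, so 0.0408 mm².
Path length: 412000 mm³ / 0.0408 mm² → 10098039.2 mm.
Print-move time = 10098039.2 / 84 = 120214.8 s.
Layers = ⌈153/0.12⌉ = 1275.
Non-print overhead = 1275 × 0.92, so 1173 s.
Altogether 120214.8 + 1173 = 121387.8 s, i.e. 33.72 hours.

33.72 hours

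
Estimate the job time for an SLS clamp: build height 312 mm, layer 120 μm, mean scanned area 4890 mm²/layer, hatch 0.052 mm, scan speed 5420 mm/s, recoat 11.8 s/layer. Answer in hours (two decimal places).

21.05 hours

Layer count = ceil(312 / 0.12) = 2600.
Hatch length per layer = 4890 / 0.052, so 94038.5 mm.
Scan time per layer: 94038.5 / 5420 → 17.3503 s.
Time per layer = 17.3503 + 11.8, so 29.1503 s.
Total: 2600 × 29.1503 s = 75790.78 s → 21.05 hours.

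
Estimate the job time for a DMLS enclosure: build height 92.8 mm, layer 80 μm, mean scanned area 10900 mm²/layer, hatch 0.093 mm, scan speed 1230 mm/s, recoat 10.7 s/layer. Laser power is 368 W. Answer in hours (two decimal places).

34.15 hours

Number of layers: 92.8 / 0.08 → 1160 (rounded up).
Hatch length per layer: 10900 / 0.093 → 117204.3 mm.
Scan time per layer: 117204.3 / 1230 → 95.288 s.
Layer cycle = 95.288 + 10.7, so 105.988 s.
Total: 1160 × 105.988 s = 122946.08 s → 34.15 hours.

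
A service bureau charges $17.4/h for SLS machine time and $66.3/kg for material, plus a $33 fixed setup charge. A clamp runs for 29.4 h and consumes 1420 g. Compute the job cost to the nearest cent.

Machine cost = 17.4 × 29.4, so $511.56.
Material cost: 66.3 × 1420/1000 → $94.146.
Adding setup: 511.56 + 94.146 + 33 → 638.706 ≈ $638.71.

$638.71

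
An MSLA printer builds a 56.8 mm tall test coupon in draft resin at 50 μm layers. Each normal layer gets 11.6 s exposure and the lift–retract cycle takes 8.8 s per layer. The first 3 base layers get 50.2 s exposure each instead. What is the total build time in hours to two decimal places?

6.47 hours

Layers = ⌈56.8/0.05⌉ = 1136.
Burn-in layers: 3 × (50.2 + 8.8) → 177 s.
Regular layers = 1133 × (11.6 + 8.8) = 23113.2 s.
Total = 177 + 23113.2 = 23290.2 s = 6.47 hours.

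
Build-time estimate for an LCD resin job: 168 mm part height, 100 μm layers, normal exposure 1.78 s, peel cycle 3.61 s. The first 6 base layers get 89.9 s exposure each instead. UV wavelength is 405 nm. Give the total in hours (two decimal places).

2.66 hours

Layer count = ceil(168 / 0.1) = 1680.
Bottom layers: 6 × (89.9 + 3.61) → 561.06 s.
Remaining layers = 1674 × (1.78 + 3.61), so 9022.86 s.
Total = 561.06 + 9022.86 = 9583.92 s = 2.66 hours.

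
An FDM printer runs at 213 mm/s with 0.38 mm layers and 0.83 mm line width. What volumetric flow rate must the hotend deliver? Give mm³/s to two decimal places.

67.18

A = 0.38 × 0.83 = 0.3154 mm².
Q = v·A = 213 × 0.3154 = 67.18 mm³/s.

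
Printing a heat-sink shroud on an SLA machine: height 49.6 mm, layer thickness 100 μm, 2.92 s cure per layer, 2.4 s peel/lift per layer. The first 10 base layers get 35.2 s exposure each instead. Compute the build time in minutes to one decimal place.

49.4 minutes

Number of layers: 49.6 / 0.1 → 496 (rounded up).
Base layers = 10 × (35.2 + 2.4) = 376 s.
Remaining layers = 486 × (2.92 + 2.4), so 2585.52 s.
Total = 376 + 2585.52 = 2961.52 s = 49.4 minutes.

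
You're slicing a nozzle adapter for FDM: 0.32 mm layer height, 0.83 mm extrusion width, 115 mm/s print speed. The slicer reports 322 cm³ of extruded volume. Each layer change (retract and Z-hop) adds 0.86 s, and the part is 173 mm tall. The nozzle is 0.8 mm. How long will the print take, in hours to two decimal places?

Extrusion cross-section = 0.32 × 0.83, so 0.2656 mm².
Toolpath length = 322 cm³ / 0.2656 mm² = 322000 / 0.2656 = 1212349.4 mm.
Print-move time: 1212349.4 / 115 → 10542.2 s.
Layer count = ceil(173 / 0.32) = 541.
Z-hop total = 541 × 0.86 = 465.26 s.
Altogether 10542.2 + 465.26 = 11007.46 s, i.e. 3.06 hours.

3.06 hours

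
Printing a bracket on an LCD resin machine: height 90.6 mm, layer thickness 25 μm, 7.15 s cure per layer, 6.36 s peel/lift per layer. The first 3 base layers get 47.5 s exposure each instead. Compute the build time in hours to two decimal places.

13.63 hours

Layers = ⌈90.6/0.025⌉ = 3624.
Bottom layers = 3 × (47.5 + 6.36) = 161.58 s.
Remaining layers: 3621 × (7.15 + 6.36) → 48919.71 s.
Sum: 161.58 + 48919.71 = 49081.29 s → 13.63 hours.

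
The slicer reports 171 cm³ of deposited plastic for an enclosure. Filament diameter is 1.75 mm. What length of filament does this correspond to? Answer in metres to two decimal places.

71.09 m

Filament cross-section = π × (1.75/2)² = 2.4053 mm².
L = 171000 mm³ / 2.4053 mm² = 71093 mm, i.e. 71.09 m.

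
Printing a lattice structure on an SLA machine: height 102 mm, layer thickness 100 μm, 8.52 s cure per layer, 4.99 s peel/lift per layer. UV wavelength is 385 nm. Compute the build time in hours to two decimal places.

Layer count = ceil(102 / 0.1) = 1020.
Per-layer time: 8.52 + 4.99 → 13.51 s.
Total = 1020 × 13.51 = 13780.2 s = 3.83 hours.

3.83 hours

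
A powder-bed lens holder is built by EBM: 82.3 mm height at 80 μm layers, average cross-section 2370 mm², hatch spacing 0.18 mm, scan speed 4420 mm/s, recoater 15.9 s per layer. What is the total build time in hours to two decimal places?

5.40 hours

Layers = ⌈82.3/0.08⌉ = 1029.
Per-layer scan distance = 2370 / 0.18, so 13166.7 mm.
Per-layer scan time: 13166.7 / 4420 → 2.9789 s.
Layer cycle: 2.9789 + 15.9 → 18.8789 s.
Total: 1029 × 18.8789 s = 19426.3881 s → 5.40 hours.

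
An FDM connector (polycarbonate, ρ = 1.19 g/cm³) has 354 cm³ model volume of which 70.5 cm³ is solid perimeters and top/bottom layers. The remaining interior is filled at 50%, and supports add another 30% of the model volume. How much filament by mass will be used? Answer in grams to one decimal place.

Infill region: 354 − 70.5 → 283.5 cm³.
Infill volume = 0.50 × 283.5 = 141.75 cm³.
Support = 0.30 × 354 = 106.2 cm³.
Total extruded: 70.5 + 141.75 + 106.2 → 318.45 cm³.
Mass = 318.45 × 1.19 = 378.9555 g.

379.0 g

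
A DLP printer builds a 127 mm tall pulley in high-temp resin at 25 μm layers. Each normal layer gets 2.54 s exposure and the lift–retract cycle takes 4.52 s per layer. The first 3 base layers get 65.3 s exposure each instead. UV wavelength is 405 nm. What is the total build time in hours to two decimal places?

Layer count = ceil(127 / 0.025) = 5080.
Base layers: 3 × (65.3 + 4.52) → 209.46 s.
Remaining layers: 5077 × (2.54 + 4.52) → 35843.62 s.
Total = 209.46 + 35843.62 = 36053.08 s = 10.01 hours.

10.01 hours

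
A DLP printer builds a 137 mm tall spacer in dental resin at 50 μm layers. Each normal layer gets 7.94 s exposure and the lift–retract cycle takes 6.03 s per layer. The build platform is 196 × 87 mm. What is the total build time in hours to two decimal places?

Number of layers: 137 / 0.05 → 2740 (rounded up).
Each layer takes = 7.94 + 6.03, so 13.97 s.
Build time: 2740 × 13.97 s = 38277.8 s, i.e. 10.63 hours.

10.63 hours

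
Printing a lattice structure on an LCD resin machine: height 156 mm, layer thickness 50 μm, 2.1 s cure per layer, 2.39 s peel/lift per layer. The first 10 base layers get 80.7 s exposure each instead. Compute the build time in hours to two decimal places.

Number of layers: 156 / 0.05 → 3120 (rounded up).
Base layers = 10 × (80.7 + 2.39) = 830.9 s.
Remaining layers: 3110 × (2.1 + 2.39) → 13963.9 s.
Sum: 830.9 + 13963.9 = 14794.8 s → 4.11 hours.

4.11 hours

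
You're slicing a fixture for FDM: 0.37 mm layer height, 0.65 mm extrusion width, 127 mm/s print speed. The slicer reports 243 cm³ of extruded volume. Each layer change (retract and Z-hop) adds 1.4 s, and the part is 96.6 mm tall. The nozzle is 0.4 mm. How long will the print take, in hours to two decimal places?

Extrusion cross-section: 0.37 × 0.65 → 0.2405 mm².
Path length: 243000 mm³ / 0.2405 mm² → 1010395 mm.
Print-move time = 1010395 / 127 = 7955.9 s.
Number of layers: 96.6 / 0.37 → 262 (rounded up).
Layer-change overhead = 262 × 1.4 = 366.8 s.
Total = 7955.9 + 366.8 = 8322.7 s = 2.31 hours.

2.31 hours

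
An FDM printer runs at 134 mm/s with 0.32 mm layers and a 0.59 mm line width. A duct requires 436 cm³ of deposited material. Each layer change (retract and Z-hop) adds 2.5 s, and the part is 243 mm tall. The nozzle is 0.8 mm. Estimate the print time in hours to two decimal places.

5.31 hours

Bead cross-section: 0.32 × 0.59 → 0.1888 mm².
Path length: 436000 mm³ / 0.1888 mm² → 2309322 mm.
Extrusion time: 2309322 / 134 → 17233.7 s.
Layers = ⌈243/0.32⌉ = 760.
Non-print overhead: 760 × 2.5 → 1900 s.
Total = 17233.7 + 1900 = 19133.7 s = 5.31 hours.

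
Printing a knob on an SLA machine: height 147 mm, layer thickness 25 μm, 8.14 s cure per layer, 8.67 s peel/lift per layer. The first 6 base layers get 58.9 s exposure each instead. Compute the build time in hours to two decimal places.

Layers = ⌈147/0.025⌉ = 5880.
Base layers = 6 × (58.9 + 8.67), so 405.42 s.
Normal layers = 5874 × (8.14 + 8.67), so 98741.94 s.
Sum: 405.42 + 98741.94 = 99147.36 s → 27.54 hours.

27.54 hours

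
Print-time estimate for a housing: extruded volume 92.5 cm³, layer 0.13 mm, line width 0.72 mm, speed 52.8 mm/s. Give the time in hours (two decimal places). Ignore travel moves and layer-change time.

5.20 hours

Extrusion cross-section = 0.13 × 0.72 = 0.0936 mm².
Total extruded path = 92500/0.0936 = 988247.9 mm.
Extrusion time = 988247.9 / 52.8 = 18716.8 s.
Converting: 18716.8 s = 5.20 hours.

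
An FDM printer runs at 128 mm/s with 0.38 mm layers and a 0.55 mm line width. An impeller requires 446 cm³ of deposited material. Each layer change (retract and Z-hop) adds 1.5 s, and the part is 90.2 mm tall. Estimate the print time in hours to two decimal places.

Line area = 0.38 × 0.55, so 0.209 mm².
Path length: 446000 mm³ / 0.209 mm² → 2133971.3 mm.
Print-move time: 2133971.3 / 128 → 16671.7 s.
Layer count = ceil(90.2 / 0.38) = 238.
Layer-change overhead = 238 × 1.5, so 357 s.
Altogether 16671.7 + 357 = 17028.7 s, i.e. 4.73 hours.

4.73 hours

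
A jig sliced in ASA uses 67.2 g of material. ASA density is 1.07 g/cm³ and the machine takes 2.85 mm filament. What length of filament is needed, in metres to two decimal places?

Extruded volume: 67.2/1.07 = 62.8037 cm³ (62803.7 mm³).
Cross-section of 2.85 mm filament: π·(2.85/2)² = 6.3794 mm².
Length = 62803.7 / 6.3794 = 9844.77 mm = 9.84 m.

9.84 m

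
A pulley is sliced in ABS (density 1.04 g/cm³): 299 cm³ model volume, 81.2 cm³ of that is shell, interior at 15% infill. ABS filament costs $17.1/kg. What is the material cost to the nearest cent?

Volume inside the shell = 299 − 81.2 = 217.8 cm³.
Infill volume = 0.15 × 217.8 = 32.67 cm³.
Deposited volume = 81.2 + 32.67, so 113.87 cm³.
Mass = 113.87 × 1.04, so 118.4248 g.
At $17.1/kg: 118.4248/1000 × 17.1 = $2.03.

$2.03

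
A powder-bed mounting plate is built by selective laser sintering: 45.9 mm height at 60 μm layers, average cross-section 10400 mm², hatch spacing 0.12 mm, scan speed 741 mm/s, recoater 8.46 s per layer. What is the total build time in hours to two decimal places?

26.65 hours

Layers = ⌈45.9/0.06⌉ = 765.
Hatch length per layer = 10400 / 0.12 = 86666.7 mm.
Scan time per layer: 86666.7 / 741 → 116.9591 s.
Layer cycle: 116.9591 + 8.46 → 125.4191 s.
Total: 765 × 125.4191 s = 95945.6115 s → 26.65 hours.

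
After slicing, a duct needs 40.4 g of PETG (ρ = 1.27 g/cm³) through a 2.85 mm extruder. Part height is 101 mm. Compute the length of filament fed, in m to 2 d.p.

4.99 m

Volume = 40.4 g / 1.27 g·cm⁻³ = 31.811 cm³ = 31811 mm³.
Filament cross-section = π × (2.85/2)² = 6.3794 mm².
L = V/A = 31811/6.3794 = 4986.52 mm → 4.99 m.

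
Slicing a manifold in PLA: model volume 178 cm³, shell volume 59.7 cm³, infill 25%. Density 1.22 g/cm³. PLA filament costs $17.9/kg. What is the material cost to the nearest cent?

Interior volume: 178 − 59.7 → 118.3 cm³.
Infill deposited = 0.25 × 118.3 = 29.575 cm³.
Total printed volume: 59.7 + 29.575 → 89.275 cm³.
Mass: 89.275 × 1.22 → 108.9155 g.
At $17.9/kg: 108.9155/1000 × 17.9 = $1.95.

$1.95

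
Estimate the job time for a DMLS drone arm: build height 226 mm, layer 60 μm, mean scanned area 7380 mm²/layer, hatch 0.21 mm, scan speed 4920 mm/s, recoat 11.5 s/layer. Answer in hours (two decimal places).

19.51 hours

Number of layers: 226 / 0.06 → 3767 (rounded up).
Scan path per layer = 7380 / 0.21, so 35142.9 mm.
Per-layer scan time: 35142.9 / 4920 → 7.1429 s.
Per-layer time = 7.1429 + 11.5 = 18.6429 s.
Total: 3767 × 18.6429 s = 70227.8043 s → 19.51 hours.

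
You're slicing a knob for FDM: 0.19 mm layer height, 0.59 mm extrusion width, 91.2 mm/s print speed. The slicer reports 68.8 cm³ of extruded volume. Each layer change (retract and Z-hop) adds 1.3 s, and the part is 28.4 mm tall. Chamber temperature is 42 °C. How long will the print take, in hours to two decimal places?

1.92 hours

Extrusion cross-section: 0.19 × 0.59 → 0.1121 mm².
Path length: 68800 mm³ / 0.1121 mm² → 613737.7 mm.
Print-move time = 613737.7 / 91.2 = 6729.6 s.
Layers = ⌈28.4/0.19⌉ = 150.
Non-print overhead = 150 × 1.3 = 195 s.
Total = 6729.6 + 195 = 6924.6 s = 1.92 hours.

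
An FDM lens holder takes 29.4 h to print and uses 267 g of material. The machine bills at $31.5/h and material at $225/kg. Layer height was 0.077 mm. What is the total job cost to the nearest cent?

Time charge = 31.5 × 29.4, so $926.10.
Feedstock cost = 225 × 267/1000 = $60.075.
Job cost: 926.10 + 60.075 = 986.175 ≈ $986.18.

$986.18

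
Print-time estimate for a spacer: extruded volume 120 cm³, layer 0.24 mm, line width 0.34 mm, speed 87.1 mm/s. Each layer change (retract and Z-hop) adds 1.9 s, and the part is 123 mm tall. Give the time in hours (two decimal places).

4.96 hours

Bead cross-section = 0.24 × 0.34, so 0.0816 mm².
Toolpath length = 120 cm³ / 0.0816 mm² = 120000 / 0.0816 = 1470588.2 mm.
Extrusion time: 1470588.2 / 87.1 → 16883.9 s.
Number of layers: 123 / 0.24 → 513 (rounded up).
Layer-change overhead = 513 × 1.9 = 974.7 s.
Altogether 16883.9 + 974.7 = 17858.6 s, i.e. 4.96 hours.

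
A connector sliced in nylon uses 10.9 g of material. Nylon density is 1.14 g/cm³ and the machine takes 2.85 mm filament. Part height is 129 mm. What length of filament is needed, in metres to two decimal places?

Extruded volume: 10.9/1.14 = 9.5614 cm³ (9561.4 mm³).
Filament cross-section = π × (2.85/2)² = 6.3794 mm².
L = V/A = 9561.4/6.3794 = 1498.79 mm → 1.50 m.

1.50 m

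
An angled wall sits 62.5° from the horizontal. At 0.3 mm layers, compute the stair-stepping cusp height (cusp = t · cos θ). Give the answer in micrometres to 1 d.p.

138.5 μm

h_c = t·cos θ = 0.3 × 0.4617 = 0.13851 mm (138.5 μm).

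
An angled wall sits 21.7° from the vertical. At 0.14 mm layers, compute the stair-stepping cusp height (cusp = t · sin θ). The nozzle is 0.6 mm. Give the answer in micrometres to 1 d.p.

51.8 μm

sin(21.7°) = 0.3697, so cusp = 0.14 × 0.3697 = 0.051758 mm → 51.8 μm.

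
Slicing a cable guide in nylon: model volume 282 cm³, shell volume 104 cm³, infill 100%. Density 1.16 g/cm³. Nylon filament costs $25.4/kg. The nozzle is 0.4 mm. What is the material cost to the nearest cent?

$8.31

Interior volume: 282 − 104 → 178 cm³.
Infill deposited = 1.00 × 178, so 178 cm³.
Deposited volume = 104 + 178 = 282 cm³.
Mass = 282 × 1.16, so 327.12 g.
At $25.4/kg: 327.12/1000 × 25.4 = $8.31.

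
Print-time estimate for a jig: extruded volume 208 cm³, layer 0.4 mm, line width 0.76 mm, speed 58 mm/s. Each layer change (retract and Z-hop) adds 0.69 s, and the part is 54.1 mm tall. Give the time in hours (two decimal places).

3.30 hours

Line area = 0.4 × 0.76 = 0.304 mm².
Path length: 208000 mm³ / 0.304 mm² → 684210.5 mm.
Print-move time = 684210.5 / 58 = 11796.7 s.
Layers = ⌈54.1/0.4⌉ = 136.
Layer-change overhead: 136 × 0.69 → 93.84 s.
Total = 11796.7 + 93.84 = 11890.54 s = 3.30 hours.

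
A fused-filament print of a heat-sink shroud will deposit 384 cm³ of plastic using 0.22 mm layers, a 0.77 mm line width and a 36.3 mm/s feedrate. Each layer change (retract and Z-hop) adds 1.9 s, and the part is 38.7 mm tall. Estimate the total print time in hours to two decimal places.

Line area = 0.22 × 0.77 = 0.1694 mm².
Toolpath length = 384 cm³ / 0.1694 mm² = 384000 / 0.1694 = 2266824.1 mm.
Print-move time: 2266824.1 / 36.3 → 62446.9 s.
Layer count = ceil(38.7 / 0.22) = 176.
Z-hop total = 176 × 1.9, so 334.4 s.
Total = 62446.9 + 334.4 = 62781.3 s = 17.44 hours.

17.44 hours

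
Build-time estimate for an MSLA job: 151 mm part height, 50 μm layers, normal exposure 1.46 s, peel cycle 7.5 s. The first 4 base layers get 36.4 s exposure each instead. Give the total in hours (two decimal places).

Layer count = ceil(151 / 0.05) = 3020.
Burn-in layers: 4 × (36.4 + 7.5) → 175.6 s.
Regular layers: 3016 × (1.46 + 7.5) → 27023.36 s.
Total = 175.6 + 27023.36 = 27198.96 s = 7.56 hours.

7.56 hours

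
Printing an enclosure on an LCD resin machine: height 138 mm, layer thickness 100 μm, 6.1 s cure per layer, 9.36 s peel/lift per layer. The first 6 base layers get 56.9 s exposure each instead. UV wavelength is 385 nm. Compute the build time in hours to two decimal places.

Number of layers: 138 / 0.1 → 1380 (rounded up).
Bottom layers = 6 × (56.9 + 9.36) = 397.56 s.
Normal layers = 1374 × (6.1 + 9.36) = 21242.04 s.
Sum: 397.56 + 21242.04 = 21639.6 s → 6.01 hours.

6.01 hours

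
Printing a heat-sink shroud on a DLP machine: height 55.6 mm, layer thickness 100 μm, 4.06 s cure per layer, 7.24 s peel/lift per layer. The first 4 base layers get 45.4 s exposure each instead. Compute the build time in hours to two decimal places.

1.79 hours

Layer count = ceil(55.6 / 0.1) = 556.
Bottom layers = 4 × (45.4 + 7.24) = 210.56 s.
Normal layers = 552 × (4.06 + 7.24), so 6237.6 s.
Sum: 210.56 + 6237.6 = 6448.16 s → 1.79 hours.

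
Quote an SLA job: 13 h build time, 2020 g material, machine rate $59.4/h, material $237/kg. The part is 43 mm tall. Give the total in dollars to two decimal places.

Time charge = 59.4 × 13 = $772.20.
Material cost = 237 × 2020/1000 = $478.74.
Total = 772.20 + 478.74 = $1250.94.

$1250.94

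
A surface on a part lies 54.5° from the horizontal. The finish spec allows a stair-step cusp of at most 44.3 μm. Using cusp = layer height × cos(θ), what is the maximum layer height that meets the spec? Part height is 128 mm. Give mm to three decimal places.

Layer height = cusp / cos(54.5°) = 0.0443 / 0.5807 = 0.076 mm.

0.076 mm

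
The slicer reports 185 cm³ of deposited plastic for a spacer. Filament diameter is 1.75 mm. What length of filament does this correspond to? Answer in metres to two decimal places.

76.91 m

Filament cross-section = π × (1.75/2)² = 2.4053 mm².
Length = 185 cm³ / 2.4053 mm² = 185000 / 2.4053 = 76913.48 mm = 76.91 m.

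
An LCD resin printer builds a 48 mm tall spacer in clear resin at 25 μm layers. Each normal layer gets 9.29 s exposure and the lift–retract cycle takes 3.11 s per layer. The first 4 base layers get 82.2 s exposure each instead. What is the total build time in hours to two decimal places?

6.69 hours

Layers = ⌈48/0.025⌉ = 1920.
Base layers = 4 × (82.2 + 3.11), so 341.24 s.
Remaining layers = 1916 × (9.29 + 3.11), so 23758.4 s.
Total = 341.24 + 23758.4 = 24099.64 s = 6.69 hours.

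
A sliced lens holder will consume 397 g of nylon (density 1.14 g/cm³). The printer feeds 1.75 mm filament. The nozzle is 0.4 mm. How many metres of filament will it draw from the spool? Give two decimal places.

Volume = 397 g / 1.14 g·cm⁻³ = 348.2456 cm³ = 348245.6 mm³.
Filament cross-section = π × (1.75/2)² = 2.4053 mm².
Length = 348245.6 / 2.4053 = 144782.61 mm = 144.78 m.

144.78 m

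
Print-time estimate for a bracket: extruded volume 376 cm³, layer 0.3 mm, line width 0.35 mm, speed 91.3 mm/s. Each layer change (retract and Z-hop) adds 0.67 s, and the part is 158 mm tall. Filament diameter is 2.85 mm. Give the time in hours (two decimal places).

10.99 hours

Bead cross-section: 0.3 × 0.35 → 0.105 mm².
Total extruded path = 376000/0.105 = 3580952.4 mm.
Print-move time = 3580952.4 / 91.3, so 39221.8 s.
Number of layers: 158 / 0.3 → 527 (rounded up).
Layer-change overhead = 527 × 0.67 = 353.09 s.
Altogether 39221.8 + 353.09 = 39574.89 s, i.e. 10.99 hours.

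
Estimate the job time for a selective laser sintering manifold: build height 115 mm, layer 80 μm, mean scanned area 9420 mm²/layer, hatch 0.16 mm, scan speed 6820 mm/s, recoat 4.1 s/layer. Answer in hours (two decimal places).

5.09 hours

Number of layers: 115 / 0.08 → 1438 (rounded up).
Hatch length per layer: 9420 / 0.16 → 58875 mm.
Scan time per layer = 58875 / 6820, so 8.6327 s.
Per-layer time = 8.6327 + 4.1 = 12.7327 s.
Build time = 1438 × 12.7327 = 18309.6226 s = 5.09 hours.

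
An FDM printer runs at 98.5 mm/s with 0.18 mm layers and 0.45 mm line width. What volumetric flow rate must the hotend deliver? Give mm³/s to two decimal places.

Bead cross-section: 0.18 × 0.45 → 0.081 mm².
Q = v·A = 98.5 × 0.081 = 7.98 mm³/s.

7.98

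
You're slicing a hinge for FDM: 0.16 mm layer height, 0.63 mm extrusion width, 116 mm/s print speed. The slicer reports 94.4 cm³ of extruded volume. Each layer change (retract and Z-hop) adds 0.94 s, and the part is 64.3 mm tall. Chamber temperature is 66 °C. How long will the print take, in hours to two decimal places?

Extrusion cross-section = 0.16 × 0.63, so 0.1008 mm².
Toolpath length = 94.4 cm³ / 0.1008 mm² = 94400 / 0.1008 = 936507.9 mm.
Time extruding: 936507.9 / 116 → 8073.3 s.
Layer count = ceil(64.3 / 0.16) = 402.
Non-print overhead: 402 × 0.94 → 377.88 s.
Altogether 8073.3 + 377.88 = 8451.18 s, i.e. 2.35 hours.

2.35 hours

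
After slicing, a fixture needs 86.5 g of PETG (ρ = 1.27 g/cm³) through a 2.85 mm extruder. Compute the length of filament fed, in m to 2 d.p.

10.68 m

Volume = 86.5 g / 1.27 g·cm⁻³ = 68.1102 cm³ = 68110.2 mm³.
Filament cross-section = π × (2.85/2)² = 6.3794 mm².
L = V/A = 68110.2/6.3794 = 10676.58 mm → 10.68 m.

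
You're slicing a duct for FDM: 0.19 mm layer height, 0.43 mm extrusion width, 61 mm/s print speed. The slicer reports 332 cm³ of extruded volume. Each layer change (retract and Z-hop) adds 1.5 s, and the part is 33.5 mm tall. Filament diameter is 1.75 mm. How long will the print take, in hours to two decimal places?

18.58 hours

Line area: 0.19 × 0.43 → 0.0817 mm².
Total extruded path = 332000/0.0817 = 4063647.5 mm.
Extrusion time = 4063647.5 / 61 = 66617.2 s.
Number of layers: 33.5 / 0.19 → 177 (rounded up).
Z-hop total: 177 × 1.5 → 265.5 s.
Total = 66617.2 + 265.5 = 66882.7 s = 18.58 hours.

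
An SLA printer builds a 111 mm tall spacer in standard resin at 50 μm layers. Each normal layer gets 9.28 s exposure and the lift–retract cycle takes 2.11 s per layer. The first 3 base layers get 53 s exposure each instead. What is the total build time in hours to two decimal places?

Layer count = ceil(111 / 0.05) = 2220.
Bottom layers = 3 × (53 + 2.11), so 165.33 s.
Remaining layers = 2217 × (9.28 + 2.11), so 25251.63 s.
Sum: 165.33 + 25251.63 = 25416.96 s → 7.06 hours.

7.06 hours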